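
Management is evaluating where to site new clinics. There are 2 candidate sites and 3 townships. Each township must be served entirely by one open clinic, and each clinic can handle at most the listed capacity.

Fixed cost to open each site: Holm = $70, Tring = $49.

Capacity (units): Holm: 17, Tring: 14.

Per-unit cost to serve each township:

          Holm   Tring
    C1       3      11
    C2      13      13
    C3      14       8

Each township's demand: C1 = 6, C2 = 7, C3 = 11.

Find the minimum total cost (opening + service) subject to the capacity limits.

Open {Holm, Tring}: C1→Holm 3·6=18, C2→Holm 13·7=91, C3→Tring 8·11=88.
Loads: Holm carries 13/17, Tring carries 11/14. Service 197; fixed 119; total 316.
Next best feasible plan costs 382.

Minimum total cost: 316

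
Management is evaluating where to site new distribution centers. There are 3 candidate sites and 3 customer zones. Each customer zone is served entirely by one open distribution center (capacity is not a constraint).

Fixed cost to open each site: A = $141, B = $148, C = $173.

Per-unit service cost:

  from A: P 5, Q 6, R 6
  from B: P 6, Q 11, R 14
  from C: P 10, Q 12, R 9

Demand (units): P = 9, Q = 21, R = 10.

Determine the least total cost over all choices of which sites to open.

Minimum total cost: 372

For any fixed open set, each customer zone goes to its cheapest open site; total = fixed + service.
{A}: P→A 5·9=45, Q→A 6·21=126, R→A 6·10=60. Service 231; fixed 141; total 372.
{A, B}: P→A 5·9=45, Q→A 6·21=126, R→A 6·10=60. Service 231; fixed 289; total 520.
{A, C}: P→A 5·9=45, Q→A 6·21=126, R→A 6·10=60. Service 231; fixed 314; total 545.
{A, B, C}: service 231 + fixed 462 = 693
No other subset beats 372.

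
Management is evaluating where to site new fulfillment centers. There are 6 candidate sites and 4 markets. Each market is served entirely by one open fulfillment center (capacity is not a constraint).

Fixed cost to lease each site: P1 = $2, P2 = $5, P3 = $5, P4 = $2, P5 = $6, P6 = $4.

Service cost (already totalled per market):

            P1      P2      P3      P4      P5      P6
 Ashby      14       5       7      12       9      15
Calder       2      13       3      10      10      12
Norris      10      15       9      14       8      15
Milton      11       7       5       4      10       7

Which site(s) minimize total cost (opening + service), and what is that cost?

For any fixed open set, each market goes to its cheapest open site; total = fixed + service.
{P3}: Ashby→P3 7, Calder→P3 3, Norris→P3 9, Milton→P3 5. Service 24; fixed 5; total 29.
{P1, P2, P4}: service 21 + fixed 9 = 30
{P1, P3}: Ashby→P3 7, Calder→P1 2, Norris→P3 9, Milton→P3 5. Service 23; fixed 7; total 30.
{P1, P2, P3, P4, P5, P6}: Ashby→P2 5, Calder→P1 2, Norris→P5 8, Milton→P4 4. Service 19; fixed 24; total 43.
No other subset beats 29.

Open P3 only; minimum total cost 29.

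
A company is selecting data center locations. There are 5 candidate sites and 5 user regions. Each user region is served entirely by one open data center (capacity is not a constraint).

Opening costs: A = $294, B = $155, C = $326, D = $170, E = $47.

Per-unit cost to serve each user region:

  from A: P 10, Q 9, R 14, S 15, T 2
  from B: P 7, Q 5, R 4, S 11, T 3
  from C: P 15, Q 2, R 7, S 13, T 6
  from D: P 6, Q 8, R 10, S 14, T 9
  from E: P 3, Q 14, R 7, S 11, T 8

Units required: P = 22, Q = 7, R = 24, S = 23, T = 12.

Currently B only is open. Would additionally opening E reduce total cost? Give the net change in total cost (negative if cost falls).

Yes — net change −41 (cost falls by 41).

Current service cost with {B}: 574.
Adding E: each user region re-picks its cheapest; new service cost 486, saving 88.
Extra fixed cost: 47. Net change = 47 − 88 = -41.
(Totals: 729 → 688.)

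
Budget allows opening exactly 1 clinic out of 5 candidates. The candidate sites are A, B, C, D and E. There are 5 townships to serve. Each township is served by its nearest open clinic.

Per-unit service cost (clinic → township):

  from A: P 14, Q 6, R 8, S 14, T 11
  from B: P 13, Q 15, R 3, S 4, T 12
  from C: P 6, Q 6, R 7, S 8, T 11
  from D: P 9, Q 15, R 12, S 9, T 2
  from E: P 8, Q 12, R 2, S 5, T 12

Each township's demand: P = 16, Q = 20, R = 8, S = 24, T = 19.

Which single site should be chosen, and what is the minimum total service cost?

Choose C only; total service cost 673.

With exactly 1 open, each township uses its cheapest among the chosen.
{C}: P→C 6·16=96, Q→C 6·20=120, R→C 7·8=56, S→C 8·24=192, T→C 11·19=209. Service cost 673.
{E}: service cost 732
{D}: service cost 794
Among all 5 size-1 choices, {C} is lowest.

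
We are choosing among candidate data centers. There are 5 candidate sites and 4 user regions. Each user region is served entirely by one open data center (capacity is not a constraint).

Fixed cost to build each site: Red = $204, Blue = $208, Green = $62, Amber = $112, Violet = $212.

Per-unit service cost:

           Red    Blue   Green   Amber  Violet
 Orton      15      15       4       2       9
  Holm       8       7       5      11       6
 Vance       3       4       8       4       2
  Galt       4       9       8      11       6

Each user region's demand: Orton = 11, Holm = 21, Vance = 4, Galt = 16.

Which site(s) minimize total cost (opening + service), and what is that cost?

For any fixed open set, each user region goes to its cheapest open site; total = fixed + service.
{Green}: Orton→Green 4·11=44, Holm→Green 5·21=105, Vance→Green 8·4=32, Galt→Green 8·16=128. Service 309; fixed 62; total 371.
{Green, Amber}: service 271 + fixed 174 = 445
{Red, Green}: service 225 + fixed 266 = 491
{Red, Blue, Green, Amber, Violet}: service 199 + fixed 798 = 997
No other subset beats 371.

Open Green only; minimum total cost 371.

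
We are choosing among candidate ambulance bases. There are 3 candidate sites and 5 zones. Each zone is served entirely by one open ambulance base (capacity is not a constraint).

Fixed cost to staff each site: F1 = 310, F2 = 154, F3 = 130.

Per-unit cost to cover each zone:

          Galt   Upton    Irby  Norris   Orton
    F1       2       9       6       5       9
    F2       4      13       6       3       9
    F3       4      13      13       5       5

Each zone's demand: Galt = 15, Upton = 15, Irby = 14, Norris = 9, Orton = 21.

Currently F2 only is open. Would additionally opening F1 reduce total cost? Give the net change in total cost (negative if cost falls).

No — net change +220 (cost rises by 220).

Current service cost with {F2}: 555.
Adding F1: each zone re-picks its cheapest; new service cost 465, saving 90.
Extra fixed cost: 310. Net change = 310 − 90 = 220.
(Totals: 709 → 929.)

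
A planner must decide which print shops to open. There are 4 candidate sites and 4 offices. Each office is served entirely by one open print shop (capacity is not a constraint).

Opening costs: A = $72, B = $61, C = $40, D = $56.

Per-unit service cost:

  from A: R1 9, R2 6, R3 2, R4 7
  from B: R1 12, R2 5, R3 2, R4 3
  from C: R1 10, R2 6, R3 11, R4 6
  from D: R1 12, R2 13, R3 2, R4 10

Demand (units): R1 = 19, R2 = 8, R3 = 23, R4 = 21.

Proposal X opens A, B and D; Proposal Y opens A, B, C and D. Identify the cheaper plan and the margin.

Proposal X is cheaper by 40.

Proposal X: {A, B, D}: R1→A 9·19=171, R2→B 5·8=40, R3→A 2·23=46, R4→B 3·21=63. Service 320; fixed 189; total 509.
Proposal Y: {A, B, C, D}: R1→A 9·19=171, R2→B 5·8=40, R3→A 2·23=46, R4→B 3·21=63. Service 320; fixed 229; total 549.
Difference: |509 − 549| = 40.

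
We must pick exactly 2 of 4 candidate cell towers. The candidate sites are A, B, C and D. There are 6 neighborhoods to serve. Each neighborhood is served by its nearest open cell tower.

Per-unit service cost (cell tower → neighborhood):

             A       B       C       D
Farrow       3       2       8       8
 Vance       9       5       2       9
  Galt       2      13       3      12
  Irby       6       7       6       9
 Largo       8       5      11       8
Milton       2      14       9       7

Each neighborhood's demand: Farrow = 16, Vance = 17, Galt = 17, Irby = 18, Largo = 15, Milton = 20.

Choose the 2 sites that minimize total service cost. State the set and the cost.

Choose A and B; total service cost 374.

With exactly 2 open, each neighborhood uses its cheapest among the chosen.
{A, B}: Farrow→B 2·16=32, Vance→B 5·17=85, Galt→A 2·17=34, Irby→A 6·18=108, Largo→B 5·15=75, Milton→A 2·20=40. Service cost 374.
{A, C}: service cost 384
{B, C}: service cost 480
Among all 6 size-2 choices, {A, B} is lowest.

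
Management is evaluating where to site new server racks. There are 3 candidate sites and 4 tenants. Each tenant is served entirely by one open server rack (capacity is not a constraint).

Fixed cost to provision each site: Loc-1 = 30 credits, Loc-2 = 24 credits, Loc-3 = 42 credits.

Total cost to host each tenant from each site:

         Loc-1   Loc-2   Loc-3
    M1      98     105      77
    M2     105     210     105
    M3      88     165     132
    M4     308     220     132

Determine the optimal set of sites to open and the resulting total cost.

For any fixed open set, each tenant goes to its cheapest open site; total = fixed + service.
{Loc-1, Loc-3}: M1→Loc-3 77, M2→Loc-1 105, M3→Loc-1 88, M4→Loc-3 132. Service 402; fixed 72; total 474.
{Loc-3}: service 446 + fixed 42 = 488
{Loc-1, Loc-2, Loc-3}: service 402 + fixed 96 = 498
{Loc-2}: M1→Loc-2 105, M2→Loc-2 210, M3→Loc-2 165, M4→Loc-2 220. Service 700; fixed 24; total 724.
No other subset beats 474.

Open Loc-1 and Loc-3; minimum total cost 474.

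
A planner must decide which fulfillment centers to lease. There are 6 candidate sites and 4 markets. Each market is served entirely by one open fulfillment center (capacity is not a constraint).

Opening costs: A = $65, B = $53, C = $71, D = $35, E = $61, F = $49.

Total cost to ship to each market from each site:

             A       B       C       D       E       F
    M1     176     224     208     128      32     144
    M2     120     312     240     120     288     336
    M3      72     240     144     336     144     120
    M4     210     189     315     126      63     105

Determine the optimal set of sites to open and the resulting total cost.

For any fixed open set, each market goes to its cheapest open site; total = fixed + service.
{A, E}: M1→E 32, M2→A 120, M3→A 72, M4→E 63. Service 287; fixed 126; total 413.
{A, D, E}: service 287 + fixed 161 = 448
{D, E}: service 359 + fixed 96 = 455
{A, B, C, D, E, F}: service 287 + fixed 334 = 621
No other subset beats 413.

Open A and E; minimum total cost 413.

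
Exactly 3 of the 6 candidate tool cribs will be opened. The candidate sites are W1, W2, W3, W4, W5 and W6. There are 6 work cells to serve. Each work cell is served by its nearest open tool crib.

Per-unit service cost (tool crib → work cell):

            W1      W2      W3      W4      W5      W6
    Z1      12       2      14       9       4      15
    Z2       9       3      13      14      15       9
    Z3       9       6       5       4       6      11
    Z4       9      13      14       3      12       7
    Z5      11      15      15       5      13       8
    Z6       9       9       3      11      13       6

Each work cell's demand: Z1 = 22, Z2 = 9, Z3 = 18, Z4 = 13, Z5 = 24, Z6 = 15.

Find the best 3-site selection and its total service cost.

Choose W2, W3 and W4; total service cost 347.

With exactly 3 open, each work cell uses its cheapest among the chosen.
{W2, W3, W4}: Z1→W2 2·22=44, Z2→W2 3·9=27, Z3→W4 4·18=72, Z4→W4 3·13=39, Z5→W4 5·24=120, Z6→W3 3·15=45. Service cost 347.
{W2, W4, W6}: service cost 392
{W1, W2, W4}: service cost 437
Among all 20 size-3 choices, {W2, W3, W4} is lowest.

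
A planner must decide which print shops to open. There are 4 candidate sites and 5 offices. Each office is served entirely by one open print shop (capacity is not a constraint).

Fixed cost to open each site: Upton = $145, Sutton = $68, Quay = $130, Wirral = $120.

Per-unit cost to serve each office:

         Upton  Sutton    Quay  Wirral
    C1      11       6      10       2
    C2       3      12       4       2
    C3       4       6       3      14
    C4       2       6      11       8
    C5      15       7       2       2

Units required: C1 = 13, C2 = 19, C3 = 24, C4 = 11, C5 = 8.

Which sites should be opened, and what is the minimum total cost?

Open Upton and Wirral; minimum total cost 463.

For any fixed open set, each office goes to its cheapest open site; total = fixed + service.
{Upton, Wirral}: C1→Wirral 2·13=26, C2→Wirral 2·19=38, C3→Upton 4·24=96, C4→Upton 2·11=22, C5→Wirral 2·8=16. Service 198; fixed 265; total 463.
{Sutton, Wirral}: service 290 + fixed 188 = 478
{Quay, Wirral}: service 240 + fixed 250 = 490
{Upton, Sutton, Quay, Wirral}: C1→Wirral 2·13=26, C2→Wirral 2·19=38, C3→Quay 3·24=72, C4→Upton 2·11=22, C5→Quay 2·8=16. Service 174; fixed 463; total 637.
(All 15 nonempty subsets were checked; Upton and Wirral is lowest.)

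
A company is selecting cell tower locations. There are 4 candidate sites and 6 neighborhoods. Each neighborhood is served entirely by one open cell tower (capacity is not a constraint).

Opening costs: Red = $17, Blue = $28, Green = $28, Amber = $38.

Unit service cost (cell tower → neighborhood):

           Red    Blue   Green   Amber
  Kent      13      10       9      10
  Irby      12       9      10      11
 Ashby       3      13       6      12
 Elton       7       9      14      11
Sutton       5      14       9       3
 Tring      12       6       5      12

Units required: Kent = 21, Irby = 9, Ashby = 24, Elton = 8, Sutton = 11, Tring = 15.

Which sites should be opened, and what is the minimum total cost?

For any fixed open set, each neighborhood goes to its cheapest open site; total = fixed + service.
{Red, Green}: Kent→Green 9·21=189, Irby→Green 10·9=90, Ashby→Red 3·24=72, Elton→Red 7·8=56, Sutton→Red 5·11=55, Tring→Green 5·15=75. Service 537; fixed 45; total 582.
{Red, Green, Amber}: Kent→Green 9·21=189, Irby→Green 10·9=90, Ashby→Red 3·24=72, Elton→Red 7·8=56, Sutton→Amber 3·11=33, Tring→Green 5·15=75. Service 515; fixed 83; total 598.
{Red, Blue, Green}: service 528 + fixed 73 = 601
{Red, Blue, Green, Amber}: service 506 + fixed 111 = 617
(All 15 nonempty subsets were checked; Red and Green is lowest.)

Open Red and Green; minimum total cost 582.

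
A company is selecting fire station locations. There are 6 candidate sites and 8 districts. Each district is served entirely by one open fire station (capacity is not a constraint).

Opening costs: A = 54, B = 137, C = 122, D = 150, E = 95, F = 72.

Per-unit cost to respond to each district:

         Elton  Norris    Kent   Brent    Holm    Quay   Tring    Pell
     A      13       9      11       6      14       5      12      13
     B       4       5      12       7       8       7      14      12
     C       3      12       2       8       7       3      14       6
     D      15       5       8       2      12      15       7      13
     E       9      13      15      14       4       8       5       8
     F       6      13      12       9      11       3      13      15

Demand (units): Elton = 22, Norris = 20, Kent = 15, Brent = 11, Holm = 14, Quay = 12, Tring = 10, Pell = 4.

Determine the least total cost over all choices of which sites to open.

Minimum total cost: 718

For any fixed open set, each district goes to its cheapest open site; total = fixed + service.
{C, D}: Elton→C 3·22=66, Norris→D 5·20=100, Kent→C 2·15=30, Brent→D 2·11=22, Holm→C 7·14=98, Quay→C 3·12=36, Tring→D 7·10=70, Pell→C 6·4=24. Service 446; fixed 272; total 718.
{C, D, E}: service 384 + fixed 367 = 751
{A, C, D}: service 446 + fixed 326 = 772
{A, B, C, D, E, F}: Elton→C 3·22=66, Norris→B 5·20=100, Kent→C 2·15=30, Brent→D 2·11=22, Holm→E 4·14=56, Quay→C 3·12=36, Tring→E 5·10=50, Pell→C 6·4=24. Service 384; fixed 630; total 1014.
No other subset beats 718.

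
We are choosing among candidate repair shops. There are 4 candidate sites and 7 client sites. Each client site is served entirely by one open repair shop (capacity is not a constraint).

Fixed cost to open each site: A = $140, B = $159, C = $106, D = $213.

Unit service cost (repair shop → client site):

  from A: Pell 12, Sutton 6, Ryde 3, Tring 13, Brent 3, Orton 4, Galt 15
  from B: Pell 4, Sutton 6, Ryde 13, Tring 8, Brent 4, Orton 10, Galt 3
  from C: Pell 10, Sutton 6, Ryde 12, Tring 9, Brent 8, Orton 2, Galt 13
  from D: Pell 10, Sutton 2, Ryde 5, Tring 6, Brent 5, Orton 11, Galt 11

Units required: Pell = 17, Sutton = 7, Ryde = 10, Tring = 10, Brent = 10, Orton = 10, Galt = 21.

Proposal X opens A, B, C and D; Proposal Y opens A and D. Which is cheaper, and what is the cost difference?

Proposal X: {A, B, C, D}: Pell→B 4·17=68, Sutton→D 2·7=14, Ryde→A 3·10=30, Tring→D 6·10=60, Brent→A 3·10=30, Orton→C 2·10=20, Galt→B 3·21=63. Service 285; fixed 618; total 903.
Proposal Y: {A, D}: Pell→D 10·17=170, Sutton→D 2·7=14, Ryde→A 3·10=30, Tring→D 6·10=60, Brent→A 3·10=30, Orton→A 4·10=40, Galt→D 11·21=231. Service 575; fixed 353; total 928.
Difference: |903 − 928| = 25.

Proposal X is cheaper by 25.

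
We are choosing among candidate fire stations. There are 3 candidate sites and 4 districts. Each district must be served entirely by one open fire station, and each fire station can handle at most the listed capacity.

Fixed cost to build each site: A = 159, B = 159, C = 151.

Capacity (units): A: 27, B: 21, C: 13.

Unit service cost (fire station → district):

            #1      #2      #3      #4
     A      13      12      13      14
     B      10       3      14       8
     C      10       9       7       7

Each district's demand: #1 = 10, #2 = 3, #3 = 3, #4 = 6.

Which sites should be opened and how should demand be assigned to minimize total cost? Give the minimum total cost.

Open {A}: #1→A 13·10=130, #2→A 12·3=36, #3→A 13·3=39, #4→A 14·6=84.
Loads: A carries 22/27. Service 289; fixed 159; total 448.
Next best feasible plan costs 482.

Minimum total cost: 448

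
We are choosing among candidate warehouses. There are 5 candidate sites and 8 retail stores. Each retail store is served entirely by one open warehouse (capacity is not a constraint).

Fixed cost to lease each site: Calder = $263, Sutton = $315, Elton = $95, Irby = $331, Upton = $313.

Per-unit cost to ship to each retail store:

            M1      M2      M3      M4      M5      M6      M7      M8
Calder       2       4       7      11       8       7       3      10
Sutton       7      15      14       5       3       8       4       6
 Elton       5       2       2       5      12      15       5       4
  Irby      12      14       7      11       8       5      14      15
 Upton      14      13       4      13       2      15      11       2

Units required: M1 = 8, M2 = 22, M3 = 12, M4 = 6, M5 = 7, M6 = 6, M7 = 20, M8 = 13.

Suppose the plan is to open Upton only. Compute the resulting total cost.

Total cost: 1187

Each retail store is assigned to its cheapest site among the open ones.
{Upton}: M1→Upton 14·8=112, M2→Upton 13·22=286, M3→Upton 4·12=48, M4→Upton 13·6=78, M5→Upton 2·7=14, M6→Upton 15·6=90, M7→Upton 11·20=220, M8→Upton 2·13=26. Service 874; fixed 313; total 1187.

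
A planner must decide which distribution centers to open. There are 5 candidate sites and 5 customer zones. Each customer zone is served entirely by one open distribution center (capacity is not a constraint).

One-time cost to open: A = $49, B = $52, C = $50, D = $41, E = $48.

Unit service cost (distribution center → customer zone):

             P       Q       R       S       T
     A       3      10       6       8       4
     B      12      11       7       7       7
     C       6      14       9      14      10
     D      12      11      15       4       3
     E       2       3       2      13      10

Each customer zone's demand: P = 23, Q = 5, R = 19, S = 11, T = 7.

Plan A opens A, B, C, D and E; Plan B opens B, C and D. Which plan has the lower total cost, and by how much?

Plan A is cheaper by 130.

Plan A: {A, B, C, D, E}: P→E 2·23=46, Q→E 3·5=15, R→E 2·19=38, S→D 4·11=44, T→D 3·7=21. Service 164; fixed 240; total 404.
Plan B: {B, C, D}: P→C 6·23=138, Q→B 11·5=55, R→B 7·19=133, S→D 4·11=44, T→D 3·7=21. Service 391; fixed 143; total 534.
Difference: |404 − 534| = 130.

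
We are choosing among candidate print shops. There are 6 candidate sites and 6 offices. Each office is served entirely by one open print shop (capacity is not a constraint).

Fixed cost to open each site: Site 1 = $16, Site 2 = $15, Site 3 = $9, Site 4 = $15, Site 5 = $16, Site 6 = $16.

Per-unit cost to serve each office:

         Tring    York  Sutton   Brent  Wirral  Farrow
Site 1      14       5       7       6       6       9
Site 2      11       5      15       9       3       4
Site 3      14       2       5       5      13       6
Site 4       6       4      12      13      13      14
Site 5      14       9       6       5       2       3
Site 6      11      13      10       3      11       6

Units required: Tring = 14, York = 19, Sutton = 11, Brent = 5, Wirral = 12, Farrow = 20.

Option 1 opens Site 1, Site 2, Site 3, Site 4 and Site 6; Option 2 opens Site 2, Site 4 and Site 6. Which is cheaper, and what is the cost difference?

Option 1: {Site 1, Site 2, Site 3, Site 4, Site 6}: Tring→Site 4 6·14=84, York→Site 3 2·19=38, Sutton→Site 3 5·11=55, Brent→Site 6 3·5=15, Wirral→Site 2 3·12=36, Farrow→Site 2 4·20=80. Service 308; fixed 71; total 379.
Option 2: {Site 2, Site 4, Site 6}: Tring→Site 4 6·14=84, York→Site 4 4·19=76, Sutton→Site 6 10·11=110, Brent→Site 6 3·5=15, Wirral→Site 2 3·12=36, Farrow→Site 2 4·20=80. Service 401; fixed 46; total 447.
Difference: |379 − 447| = 68.

Option 1 is cheaper by 68.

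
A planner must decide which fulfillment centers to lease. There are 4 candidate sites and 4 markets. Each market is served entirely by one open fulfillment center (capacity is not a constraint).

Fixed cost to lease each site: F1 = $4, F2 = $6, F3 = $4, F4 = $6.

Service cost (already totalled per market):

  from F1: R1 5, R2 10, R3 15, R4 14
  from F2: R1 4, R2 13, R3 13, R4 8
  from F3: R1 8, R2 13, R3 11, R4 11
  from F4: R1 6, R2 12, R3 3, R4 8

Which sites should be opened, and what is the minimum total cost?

For any fixed open set, each market goes to its cheapest open site; total = fixed + service.
{F4}: R1→F4 6, R2→F4 12, R3→F4 3, R4→F4 8. Service 29; fixed 6; total 35.
{F1, F4}: service 26 + fixed 10 = 36
{F2, F4}: service 27 + fixed 12 = 39
{F1, F2, F3, F4}: service 25 + fixed 20 = 45
No other subset beats 35.

Open F4 only; minimum total cost 35.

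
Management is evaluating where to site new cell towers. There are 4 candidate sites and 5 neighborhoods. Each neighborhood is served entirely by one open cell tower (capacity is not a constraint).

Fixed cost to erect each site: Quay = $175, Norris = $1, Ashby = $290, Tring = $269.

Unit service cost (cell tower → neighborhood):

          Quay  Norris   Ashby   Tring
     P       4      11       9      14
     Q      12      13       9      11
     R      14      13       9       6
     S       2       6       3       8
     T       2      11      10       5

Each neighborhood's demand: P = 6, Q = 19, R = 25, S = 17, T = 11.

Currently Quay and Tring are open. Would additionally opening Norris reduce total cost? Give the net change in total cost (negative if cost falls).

No — net change +1 (cost rises by 1).

Current service cost with {Quay, Tring}: 439.
Adding Norris: each neighborhood re-picks its cheapest; new service cost 439, saving 0.
Extra fixed cost: 1. Net change = 1 − 0 = 1.
(Totals: 883 → 884.)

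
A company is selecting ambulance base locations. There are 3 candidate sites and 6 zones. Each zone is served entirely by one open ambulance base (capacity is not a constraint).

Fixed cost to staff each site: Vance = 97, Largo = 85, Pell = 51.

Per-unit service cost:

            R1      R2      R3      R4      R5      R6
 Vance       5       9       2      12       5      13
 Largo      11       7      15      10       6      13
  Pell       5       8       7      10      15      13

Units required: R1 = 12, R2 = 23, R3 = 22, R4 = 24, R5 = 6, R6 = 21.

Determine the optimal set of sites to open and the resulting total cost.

For any fixed open set, each zone goes to its cheapest open site; total = fixed + service.
{Vance, Pell}: R1→Vance 5·12=60, R2→Pell 8·23=184, R3→Vance 2·22=44, R4→Pell 10·24=240, R5→Vance 5·6=30, R6→Vance 13·21=273. Service 831; fixed 148; total 979.
{Vance, Largo}: R1→Vance 5·12=60, R2→Largo 7·23=161, R3→Vance 2·22=44, R4→Largo 10·24=240, R5→Vance 5·6=30, R6→Vance 13·21=273. Service 808; fixed 182; total 990.
{Vance}: service 902 + fixed 97 = 999
{Vance, Largo, Pell}: service 808 + fixed 233 = 1041
No other subset beats 979.

Open Vance and Pell; minimum total cost 979.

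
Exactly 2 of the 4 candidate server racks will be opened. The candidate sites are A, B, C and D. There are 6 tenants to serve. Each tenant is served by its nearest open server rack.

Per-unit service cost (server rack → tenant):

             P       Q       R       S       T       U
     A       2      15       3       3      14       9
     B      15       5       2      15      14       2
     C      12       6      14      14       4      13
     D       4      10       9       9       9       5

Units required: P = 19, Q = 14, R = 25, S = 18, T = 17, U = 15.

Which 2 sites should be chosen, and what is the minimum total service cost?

Choose A and C; total service cost 454.

With exactly 2 open, each tenant uses its cheapest among the chosen.
{A, C}: P→A 2·19=38, Q→C 6·14=84, R→A 3·25=75, S→A 3·18=54, T→C 4·17=68, U→A 9·15=135. Service cost 454.
{A, B}: service cost 480
{A, D}: service cost 535
Among all 6 size-2 choices, {A, C} is lowest.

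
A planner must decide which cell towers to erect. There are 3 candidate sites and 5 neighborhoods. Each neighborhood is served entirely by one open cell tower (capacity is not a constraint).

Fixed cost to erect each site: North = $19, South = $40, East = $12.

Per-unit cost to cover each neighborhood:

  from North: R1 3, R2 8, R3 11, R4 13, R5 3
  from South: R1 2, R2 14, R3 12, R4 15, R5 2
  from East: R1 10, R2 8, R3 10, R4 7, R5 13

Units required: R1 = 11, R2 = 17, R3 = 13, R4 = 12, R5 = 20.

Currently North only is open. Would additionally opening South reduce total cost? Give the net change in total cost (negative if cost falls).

Current service cost with {North}: 528.
Adding South: each neighborhood re-picks its cheapest; new service cost 497, saving 31.
Extra fixed cost: 40. Net change = 40 − 31 = 9.
(Totals: 547 → 556.)

No — net change +9 (cost rises by 9).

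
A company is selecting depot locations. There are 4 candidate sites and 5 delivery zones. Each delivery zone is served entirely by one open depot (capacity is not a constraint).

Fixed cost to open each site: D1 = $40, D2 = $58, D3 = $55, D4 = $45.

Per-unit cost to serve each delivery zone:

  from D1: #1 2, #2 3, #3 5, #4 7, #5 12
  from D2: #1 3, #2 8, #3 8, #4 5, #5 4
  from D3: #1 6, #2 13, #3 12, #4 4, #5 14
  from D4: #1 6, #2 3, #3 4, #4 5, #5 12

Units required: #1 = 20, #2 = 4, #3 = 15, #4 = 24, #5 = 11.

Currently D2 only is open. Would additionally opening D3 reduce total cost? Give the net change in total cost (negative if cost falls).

Current service cost with {D2}: 376.
Adding D3: each delivery zone re-picks its cheapest; new service cost 352, saving 24.
Extra fixed cost: 55. Net change = 55 − 24 = 31.
(Totals: 434 → 465.)

No — net change +31 (cost rises by 31).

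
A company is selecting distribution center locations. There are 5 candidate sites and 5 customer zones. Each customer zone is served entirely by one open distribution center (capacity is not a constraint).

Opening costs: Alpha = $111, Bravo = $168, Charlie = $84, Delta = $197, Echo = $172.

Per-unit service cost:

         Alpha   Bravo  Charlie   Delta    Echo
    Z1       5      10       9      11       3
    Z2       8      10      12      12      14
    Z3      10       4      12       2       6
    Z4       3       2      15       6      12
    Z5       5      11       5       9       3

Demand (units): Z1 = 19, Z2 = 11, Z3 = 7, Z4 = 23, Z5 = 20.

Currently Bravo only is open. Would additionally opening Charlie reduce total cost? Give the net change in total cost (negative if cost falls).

Current service cost with {Bravo}: 594.
Adding Charlie: each customer zone re-picks its cheapest; new service cost 455, saving 139.
Extra fixed cost: 84. Net change = 84 − 139 = -55.
(Totals: 762 → 707.)

Yes — net change −55 (cost falls by 55).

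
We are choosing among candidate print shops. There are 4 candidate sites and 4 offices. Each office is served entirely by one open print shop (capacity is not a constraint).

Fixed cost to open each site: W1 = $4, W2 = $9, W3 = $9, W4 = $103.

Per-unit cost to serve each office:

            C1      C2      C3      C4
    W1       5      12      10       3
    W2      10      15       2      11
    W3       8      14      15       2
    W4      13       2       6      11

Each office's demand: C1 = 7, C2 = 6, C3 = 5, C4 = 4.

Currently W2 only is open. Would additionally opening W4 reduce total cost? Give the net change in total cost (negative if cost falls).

No — net change +25 (cost rises by 25).

Current service cost with {W2}: 214.
Adding W4: each office re-picks its cheapest; new service cost 136, saving 78.
Extra fixed cost: 103. Net change = 103 − 78 = 25.
(Totals: 223 → 248.)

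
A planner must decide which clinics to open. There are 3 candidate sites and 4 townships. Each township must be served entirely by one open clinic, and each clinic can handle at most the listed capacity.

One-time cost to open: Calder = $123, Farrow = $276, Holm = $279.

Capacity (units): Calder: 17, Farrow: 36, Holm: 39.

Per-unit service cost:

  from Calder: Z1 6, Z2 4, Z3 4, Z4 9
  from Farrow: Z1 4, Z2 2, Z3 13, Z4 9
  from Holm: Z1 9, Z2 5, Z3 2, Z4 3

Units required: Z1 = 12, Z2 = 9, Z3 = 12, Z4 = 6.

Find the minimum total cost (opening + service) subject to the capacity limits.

Minimum total cost: 474

Open {Holm}: Z1→Holm 9·12=108, Z2→Holm 5·9=45, Z3→Holm 2·12=24, Z4→Holm 3·6=18.
Loads: Holm carries 39/39. Service 195; fixed 279; total 474.
Next best feasible plan costs 561.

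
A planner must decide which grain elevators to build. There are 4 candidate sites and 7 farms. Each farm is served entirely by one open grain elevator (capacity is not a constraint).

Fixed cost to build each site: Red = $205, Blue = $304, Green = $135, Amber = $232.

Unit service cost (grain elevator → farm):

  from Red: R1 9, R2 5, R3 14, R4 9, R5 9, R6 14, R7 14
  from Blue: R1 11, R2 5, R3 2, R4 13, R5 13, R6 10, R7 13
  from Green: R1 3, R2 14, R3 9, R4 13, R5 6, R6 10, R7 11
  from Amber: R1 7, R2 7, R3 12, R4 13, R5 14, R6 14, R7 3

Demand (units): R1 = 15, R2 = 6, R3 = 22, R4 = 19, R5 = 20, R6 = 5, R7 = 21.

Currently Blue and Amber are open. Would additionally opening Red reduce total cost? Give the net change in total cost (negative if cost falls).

No — net change +49 (cost rises by 49).

Current service cost with {Blue, Amber}: 799.
Adding Red: each farm re-picks its cheapest; new service cost 643, saving 156.
Extra fixed cost: 205. Net change = 205 − 156 = 49.
(Totals: 1335 → 1384.)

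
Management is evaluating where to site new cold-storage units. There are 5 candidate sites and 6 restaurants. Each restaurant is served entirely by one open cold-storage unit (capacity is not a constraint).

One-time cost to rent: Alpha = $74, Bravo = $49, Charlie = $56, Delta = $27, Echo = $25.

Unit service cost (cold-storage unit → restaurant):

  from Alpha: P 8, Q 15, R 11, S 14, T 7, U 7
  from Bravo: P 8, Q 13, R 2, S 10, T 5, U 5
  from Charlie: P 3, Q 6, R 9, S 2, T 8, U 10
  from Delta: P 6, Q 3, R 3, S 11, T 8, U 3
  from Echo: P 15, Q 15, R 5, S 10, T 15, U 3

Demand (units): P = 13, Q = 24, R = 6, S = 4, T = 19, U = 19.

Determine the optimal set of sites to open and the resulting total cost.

For any fixed open set, each restaurant goes to its cheapest open site; total = fixed + service.
{Bravo, Charlie, Delta}: P→Charlie 3·13=39, Q→Delta 3·24=72, R→Bravo 2·6=12, S→Charlie 2·4=8, T→Bravo 5·19=95, U→Delta 3·19=57. Service 283; fixed 132; total 415.
{Charlie, Delta}: P→Charlie 3·13=39, Q→Delta 3·24=72, R→Delta 3·6=18, S→Charlie 2·4=8, T→Charlie 8·19=152, U→Delta 3·19=57. Service 346; fixed 83; total 429.
{Bravo, Delta}: service 354 + fixed 76 = 430
{Alpha, Bravo, Charlie, Delta, Echo}: P→Charlie 3·13=39, Q→Delta 3·24=72, R→Bravo 2·6=12, S→Charlie 2·4=8, T→Bravo 5·19=95, U→Delta 3·19=57. Service 283; fixed 231; total 514.
No other subset beats 415.

Open Bravo, Charlie and Delta; minimum total cost 415.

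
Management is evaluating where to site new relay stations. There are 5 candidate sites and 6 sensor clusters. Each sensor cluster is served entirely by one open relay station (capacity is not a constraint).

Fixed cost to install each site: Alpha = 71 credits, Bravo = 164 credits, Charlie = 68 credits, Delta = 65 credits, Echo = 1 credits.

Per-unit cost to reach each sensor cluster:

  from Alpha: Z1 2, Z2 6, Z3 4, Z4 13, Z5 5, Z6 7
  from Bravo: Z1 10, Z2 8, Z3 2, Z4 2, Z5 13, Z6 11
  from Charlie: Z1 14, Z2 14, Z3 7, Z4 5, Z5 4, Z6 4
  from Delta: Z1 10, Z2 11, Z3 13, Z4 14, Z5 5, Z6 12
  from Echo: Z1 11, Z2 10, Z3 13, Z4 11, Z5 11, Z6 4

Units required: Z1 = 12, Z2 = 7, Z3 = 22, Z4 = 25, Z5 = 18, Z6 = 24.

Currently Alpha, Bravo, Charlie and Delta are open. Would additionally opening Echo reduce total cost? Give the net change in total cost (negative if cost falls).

Current service cost with {Alpha, Bravo, Charlie, Delta}: 328.
Adding Echo: each sensor cluster re-picks its cheapest; new service cost 328, saving 0.
Extra fixed cost: 1. Net change = 1 − 0 = 1.
(Totals: 696 → 697.)

No — net change +1 (cost rises by 1).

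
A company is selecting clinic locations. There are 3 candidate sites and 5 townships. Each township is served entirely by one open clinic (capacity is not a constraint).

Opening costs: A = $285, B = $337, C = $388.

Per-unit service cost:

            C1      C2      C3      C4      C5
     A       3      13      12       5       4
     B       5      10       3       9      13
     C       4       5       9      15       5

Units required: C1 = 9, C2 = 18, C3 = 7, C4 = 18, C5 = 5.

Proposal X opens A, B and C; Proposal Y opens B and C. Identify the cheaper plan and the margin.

Proposal Y is cheaper by 199.

Proposal X: {A, B, C}: C1→A 3·9=27, C2→C 5·18=90, C3→B 3·7=21, C4→A 5·18=90, C5→A 4·5=20. Service 248; fixed 1010; total 1258.
Proposal Y: {B, C}: C1→C 4·9=36, C2→C 5·18=90, C3→B 3·7=21, C4→B 9·18=162, C5→C 5·5=25. Service 334; fixed 725; total 1059.
Difference: |1258 − 1059| = 199.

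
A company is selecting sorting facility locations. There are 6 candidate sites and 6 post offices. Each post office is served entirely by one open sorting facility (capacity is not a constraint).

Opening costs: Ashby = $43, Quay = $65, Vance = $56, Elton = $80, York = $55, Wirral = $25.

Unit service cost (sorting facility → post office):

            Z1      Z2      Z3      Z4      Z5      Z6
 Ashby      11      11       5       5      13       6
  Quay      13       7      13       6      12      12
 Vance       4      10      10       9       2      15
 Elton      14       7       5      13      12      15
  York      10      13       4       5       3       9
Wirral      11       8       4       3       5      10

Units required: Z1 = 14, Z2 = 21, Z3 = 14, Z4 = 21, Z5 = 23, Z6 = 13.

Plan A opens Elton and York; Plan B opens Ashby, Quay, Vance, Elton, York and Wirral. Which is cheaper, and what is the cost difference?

Plan A is cheaper by 1.

Plan A: {Elton, York}: Z1→York 10·14=140, Z2→Elton 7·21=147, Z3→York 4·14=56, Z4→York 5·21=105, Z5→York 3·23=69, Z6→York 9·13=117. Service 634; fixed 135; total 769.
Plan B: {Ashby, Quay, Vance, Elton, York, Wirral}: Z1→Vance 4·14=56, Z2→Quay 7·21=147, Z3→York 4·14=56, Z4→Wirral 3·21=63, Z5→Vance 2·23=46, Z6→Ashby 6·13=78. Service 446; fixed 324; total 770.
Difference: |769 − 770| = 1.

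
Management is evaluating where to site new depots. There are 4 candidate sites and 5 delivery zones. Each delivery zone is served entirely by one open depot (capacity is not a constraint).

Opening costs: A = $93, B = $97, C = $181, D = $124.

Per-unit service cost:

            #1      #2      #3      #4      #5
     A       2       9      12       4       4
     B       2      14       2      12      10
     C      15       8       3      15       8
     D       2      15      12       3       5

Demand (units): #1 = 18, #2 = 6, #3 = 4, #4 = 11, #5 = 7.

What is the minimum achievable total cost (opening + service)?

Minimum total cost: 303

For any fixed open set, each delivery zone goes to its cheapest open site; total = fixed + service.
{A}: #1→A 2·18=36, #2→A 9·6=54, #3→A 12·4=48, #4→A 4·11=44, #5→A 4·7=28. Service 210; fixed 93; total 303.
{A, B}: service 170 + fixed 190 = 360
{D}: service 242 + fixed 124 = 366
{A, B, C, D}: service 153 + fixed 495 = 648
(All 15 nonempty subsets were checked; A only is lowest.)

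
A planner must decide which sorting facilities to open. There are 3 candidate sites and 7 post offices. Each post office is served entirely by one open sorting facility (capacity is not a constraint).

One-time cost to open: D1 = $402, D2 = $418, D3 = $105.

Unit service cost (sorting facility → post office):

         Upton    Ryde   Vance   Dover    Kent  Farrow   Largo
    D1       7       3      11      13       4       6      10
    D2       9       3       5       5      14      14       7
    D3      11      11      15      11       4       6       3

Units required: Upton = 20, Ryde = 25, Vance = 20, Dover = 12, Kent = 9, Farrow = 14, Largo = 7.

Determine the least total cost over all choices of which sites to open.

Minimum total cost: 1079

For any fixed open set, each post office goes to its cheapest open site; total = fixed + service.
{D2, D3}: Upton→D2 9·20=180, Ryde→D2 3·25=75, Vance→D2 5·20=100, Dover→D2 5·12=60, Kent→D3 4·9=36, Farrow→D3 6·14=84, Largo→D3 3·7=21. Service 556; fixed 523; total 1079.
{D3}: service 1068 + fixed 105 = 1173
{D1}: Upton→D1 7·20=140, Ryde→D1 3·25=75, Vance→D1 11·20=220, Dover→D1 13·12=156, Kent→D1 4·9=36, Farrow→D1 6·14=84, Largo→D1 10·7=70. Service 781; fixed 402; total 1183.
{D1, D2, D3}: service 516 + fixed 925 = 1441
No other subset beats 1079.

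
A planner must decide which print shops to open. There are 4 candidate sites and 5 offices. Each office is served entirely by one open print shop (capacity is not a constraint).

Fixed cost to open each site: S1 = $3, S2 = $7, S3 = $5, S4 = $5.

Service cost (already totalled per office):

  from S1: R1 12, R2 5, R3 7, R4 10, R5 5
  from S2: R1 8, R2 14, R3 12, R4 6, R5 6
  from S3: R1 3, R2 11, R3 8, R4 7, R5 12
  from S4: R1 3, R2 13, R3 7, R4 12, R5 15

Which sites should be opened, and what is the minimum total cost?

Open S1 and S3; minimum total cost 35.

For any fixed open set, each office goes to its cheapest open site; total = fixed + service.
{S1, S3}: R1→S3 3, R2→S1 5, R3→S1 7, R4→S3 7, R5→S1 5. Service 27; fixed 8; total 35.
{S1, S4}: service 30 + fixed 8 = 38
{S1, S3, S4}: R1→S3 3, R2→S1 5, R3→S1 7, R4→S3 7, R5→S1 5. Service 27; fixed 13; total 40.
{S1, S2, S3, S4}: service 26 + fixed 20 = 46
No other subset beats 35.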